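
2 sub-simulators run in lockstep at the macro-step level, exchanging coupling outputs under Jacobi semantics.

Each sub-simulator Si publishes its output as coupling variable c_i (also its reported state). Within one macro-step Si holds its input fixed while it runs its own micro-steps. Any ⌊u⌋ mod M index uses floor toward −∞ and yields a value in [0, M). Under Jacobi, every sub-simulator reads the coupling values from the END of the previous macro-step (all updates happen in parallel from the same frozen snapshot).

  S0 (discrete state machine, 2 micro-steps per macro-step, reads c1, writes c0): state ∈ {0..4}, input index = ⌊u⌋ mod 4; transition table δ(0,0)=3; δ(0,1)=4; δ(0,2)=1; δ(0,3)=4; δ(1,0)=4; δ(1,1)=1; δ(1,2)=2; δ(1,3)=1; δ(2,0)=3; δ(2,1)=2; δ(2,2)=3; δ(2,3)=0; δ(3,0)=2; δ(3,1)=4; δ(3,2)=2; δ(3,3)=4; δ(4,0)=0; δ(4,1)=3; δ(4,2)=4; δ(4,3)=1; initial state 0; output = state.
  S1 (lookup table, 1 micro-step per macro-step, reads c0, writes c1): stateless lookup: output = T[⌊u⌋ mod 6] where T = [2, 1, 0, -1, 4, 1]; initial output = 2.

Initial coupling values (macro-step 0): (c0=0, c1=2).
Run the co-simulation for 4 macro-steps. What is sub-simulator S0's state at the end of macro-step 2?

macro 1: S0 reads c1=2 → after 2×micro: 2; S1 reads c0=0 → after 1×micro: 2 ⇒ (c0=2, c1=2)
macro 2: S0 reads c1=2 → after 2×micro: 2; S1 reads c0=2 → after 1×micro: 0 ⇒ (c0=2, c1=0)
macro 3: S0 reads c1=0 → after 2×micro: 2; S1 reads c0=2 → after 1×micro: 0 ⇒ (c0=2, c1=0)
macro 4: S0 reads c1=0 → after 2×micro: 2; S1 reads c0=2 → after 1×micro: 0 ⇒ (c0=2, c1=0)

S0 state at macro-step 2 = 2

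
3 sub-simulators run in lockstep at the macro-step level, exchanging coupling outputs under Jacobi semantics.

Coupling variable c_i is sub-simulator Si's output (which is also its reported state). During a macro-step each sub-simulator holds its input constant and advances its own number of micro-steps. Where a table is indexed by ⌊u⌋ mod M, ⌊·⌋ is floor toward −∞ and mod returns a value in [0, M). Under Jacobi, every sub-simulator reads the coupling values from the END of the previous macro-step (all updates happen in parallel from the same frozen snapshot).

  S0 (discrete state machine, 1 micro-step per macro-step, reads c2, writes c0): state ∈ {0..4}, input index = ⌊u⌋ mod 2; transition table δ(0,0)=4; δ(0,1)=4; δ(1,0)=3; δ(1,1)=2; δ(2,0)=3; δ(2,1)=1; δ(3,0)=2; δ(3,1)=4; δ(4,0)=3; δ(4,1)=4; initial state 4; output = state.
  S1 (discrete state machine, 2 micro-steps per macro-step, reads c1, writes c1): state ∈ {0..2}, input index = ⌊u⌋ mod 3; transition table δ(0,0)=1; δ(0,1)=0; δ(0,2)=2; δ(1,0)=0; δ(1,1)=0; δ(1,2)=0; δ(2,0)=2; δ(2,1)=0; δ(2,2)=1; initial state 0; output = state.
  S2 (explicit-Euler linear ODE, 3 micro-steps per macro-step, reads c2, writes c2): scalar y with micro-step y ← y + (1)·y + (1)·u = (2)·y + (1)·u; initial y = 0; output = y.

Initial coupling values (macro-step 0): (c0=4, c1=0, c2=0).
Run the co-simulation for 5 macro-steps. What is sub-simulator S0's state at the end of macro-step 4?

S0 state at macro-step 4 = 2

macro 1: S0 reads c2=0 → after 1×micro: 3; S1 reads c1=0 → after 2×micro: 0; S2 reads c2=0 → after 3×micro: 0 ⇒ (c0=3, c1=0, c2=0)
macro 2: S0 reads c2=0 → after 1×micro: 2; S1 reads c1=0 → after 2×micro: 0; S2 reads c2=0 → after 3×micro: 0 ⇒ (c0=2, c1=0, c2=0)
macro 3: S0 reads c2=0 → after 1×micro: 3; S1 reads c1=0 → after 2×micro: 0; S2 reads c2=0 → after 3×micro: 0 ⇒ (c0=3, c1=0, c2=0)
macro 4: S0 reads c2=0 → after 1×micro: 2; S1 reads c1=0 → after 2×micro: 0; S2 reads c2=0 → after 3×micro: 0 ⇒ (c0=2, c1=0, c2=0)
macro 5: S0 reads c2=0 → after 1×micro: 3; S1 reads c1=0 → after 2×micro: 0; S2 reads c2=0 → after 3×micro: 0 ⇒ (c0=3, c1=0, c2=0)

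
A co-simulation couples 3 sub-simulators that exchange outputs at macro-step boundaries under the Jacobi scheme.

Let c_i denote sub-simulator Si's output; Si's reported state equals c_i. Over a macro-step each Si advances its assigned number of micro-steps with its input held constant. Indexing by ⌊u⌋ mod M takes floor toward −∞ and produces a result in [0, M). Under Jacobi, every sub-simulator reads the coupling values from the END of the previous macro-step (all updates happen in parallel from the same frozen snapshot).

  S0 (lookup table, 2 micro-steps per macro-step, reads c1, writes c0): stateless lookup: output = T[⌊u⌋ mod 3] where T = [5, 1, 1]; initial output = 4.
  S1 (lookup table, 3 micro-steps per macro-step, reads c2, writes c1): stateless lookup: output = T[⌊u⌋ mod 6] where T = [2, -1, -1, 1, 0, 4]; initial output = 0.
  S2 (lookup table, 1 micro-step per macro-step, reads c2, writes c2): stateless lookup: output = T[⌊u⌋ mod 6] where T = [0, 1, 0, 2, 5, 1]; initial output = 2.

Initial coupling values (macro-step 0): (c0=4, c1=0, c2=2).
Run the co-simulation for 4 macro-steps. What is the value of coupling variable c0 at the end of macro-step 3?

macro 1: S0 reads c1=0 → after 2×micro: 5; S1 reads c2=2 → after 3×micro: -1; S2 reads c2=2 → after 1×micro: 0 ⇒ (c0=5, c1=-1, c2=0)
macro 2: S0 reads c1=-1 → after 2×micro: 1; S1 reads c2=0 → after 3×micro: 2; S2 reads c2=0 → after 1×micro: 0 ⇒ (c0=1, c1=2, c2=0)
macro 3: S0 reads c1=2 → after 2×micro: 1; S1 reads c2=0 → after 3×micro: 2; S2 reads c2=0 → after 1×micro: 0 ⇒ (c0=1, c1=2, c2=0)
macro 4: S0 reads c1=2 → after 2×micro: 1; S1 reads c2=0 → after 3×micro: 2; S2 reads c2=0 → after 1×micro: 0 ⇒ (c0=1, c1=2, c2=0)

c0 at macro-step 3 = 1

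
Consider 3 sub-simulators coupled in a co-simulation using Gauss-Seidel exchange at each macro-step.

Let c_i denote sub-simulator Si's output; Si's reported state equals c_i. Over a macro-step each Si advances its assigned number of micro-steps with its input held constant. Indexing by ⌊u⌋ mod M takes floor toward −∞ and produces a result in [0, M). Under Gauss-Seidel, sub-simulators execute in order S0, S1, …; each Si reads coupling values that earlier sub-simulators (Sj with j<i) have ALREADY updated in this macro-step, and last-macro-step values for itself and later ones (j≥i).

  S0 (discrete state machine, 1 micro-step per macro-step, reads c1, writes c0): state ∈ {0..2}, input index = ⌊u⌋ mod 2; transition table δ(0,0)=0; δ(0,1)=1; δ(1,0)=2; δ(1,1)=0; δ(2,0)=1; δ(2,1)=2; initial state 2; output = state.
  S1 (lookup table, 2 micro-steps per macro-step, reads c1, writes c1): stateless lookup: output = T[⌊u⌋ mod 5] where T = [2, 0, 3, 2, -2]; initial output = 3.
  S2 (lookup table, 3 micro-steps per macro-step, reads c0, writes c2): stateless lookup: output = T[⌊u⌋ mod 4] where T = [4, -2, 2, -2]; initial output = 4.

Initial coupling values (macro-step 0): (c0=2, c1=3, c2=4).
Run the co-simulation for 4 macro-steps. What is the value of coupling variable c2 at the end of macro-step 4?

c2 at macro-step 4 = 4

macro 1: S0 reads c1=3 → after 1×micro: 2; S1 reads c1=3 → after 2×micro: 2; S2 reads c0=2 → after 3×micro: 2 ⇒ (c0=2, c1=2, c2=2)
macro 2: S0 reads c1=2 → after 1×micro: 1; S1 reads c1=2 → after 2×micro: 3; S2 reads c0=1 → after 3×micro: -2 ⇒ (c0=1, c1=3, c2=-2)
macro 3: S0 reads c1=3 → after 1×micro: 0; S1 reads c1=3 → after 2×micro: 2; S2 reads c0=0 → after 3×micro: 4 ⇒ (c0=0, c1=2, c2=4)
macro 4: S0 reads c1=2 → after 1×micro: 0; S1 reads c1=2 → after 2×micro: 3; S2 reads c0=0 → after 3×micro: 4 ⇒ (c0=0, c1=3, c2=4)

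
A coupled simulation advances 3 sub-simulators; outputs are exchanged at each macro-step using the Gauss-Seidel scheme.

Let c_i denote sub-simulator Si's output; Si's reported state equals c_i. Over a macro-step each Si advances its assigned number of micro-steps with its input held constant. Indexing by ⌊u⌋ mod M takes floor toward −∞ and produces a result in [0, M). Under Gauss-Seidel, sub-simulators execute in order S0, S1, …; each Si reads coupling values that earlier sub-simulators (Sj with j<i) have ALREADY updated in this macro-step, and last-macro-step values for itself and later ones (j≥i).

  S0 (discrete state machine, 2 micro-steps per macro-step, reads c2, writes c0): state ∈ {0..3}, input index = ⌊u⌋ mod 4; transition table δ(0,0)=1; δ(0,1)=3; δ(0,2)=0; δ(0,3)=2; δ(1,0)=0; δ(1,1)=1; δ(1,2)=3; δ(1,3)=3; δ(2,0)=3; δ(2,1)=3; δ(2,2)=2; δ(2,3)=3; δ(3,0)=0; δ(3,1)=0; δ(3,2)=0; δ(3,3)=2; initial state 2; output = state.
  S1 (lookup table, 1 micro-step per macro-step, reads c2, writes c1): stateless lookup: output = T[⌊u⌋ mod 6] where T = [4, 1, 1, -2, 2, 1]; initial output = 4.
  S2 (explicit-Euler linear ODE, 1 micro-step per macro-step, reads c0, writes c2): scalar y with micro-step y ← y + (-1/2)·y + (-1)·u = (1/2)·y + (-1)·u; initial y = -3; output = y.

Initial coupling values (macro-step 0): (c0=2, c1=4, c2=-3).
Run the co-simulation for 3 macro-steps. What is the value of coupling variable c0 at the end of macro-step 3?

macro 1: S0 reads c2=-3 → after 2×micro: 0; S1 reads c2=-3 → after 1×micro: -2; S2 reads c0=0 → after 1×micro: -3/2 ⇒ (c0=0, c1=-2, c2=-3/2)
macro 2: S0 reads c2=-3/2 → after 2×micro: 0; S1 reads c2=-3/2 → after 1×micro: 2; S2 reads c0=0 → after 1×micro: -3/4 ⇒ (c0=0, c1=2, c2=-3/4)
macro 3: S0 reads c2=-3/4 → after 2×micro: 3; S1 reads c2=-3/4 → after 1×micro: 1; S2 reads c0=3 → after 1×micro: -27/8 ⇒ (c0=3, c1=1, c2=-27/8)

c0 at macro-step 3 = 3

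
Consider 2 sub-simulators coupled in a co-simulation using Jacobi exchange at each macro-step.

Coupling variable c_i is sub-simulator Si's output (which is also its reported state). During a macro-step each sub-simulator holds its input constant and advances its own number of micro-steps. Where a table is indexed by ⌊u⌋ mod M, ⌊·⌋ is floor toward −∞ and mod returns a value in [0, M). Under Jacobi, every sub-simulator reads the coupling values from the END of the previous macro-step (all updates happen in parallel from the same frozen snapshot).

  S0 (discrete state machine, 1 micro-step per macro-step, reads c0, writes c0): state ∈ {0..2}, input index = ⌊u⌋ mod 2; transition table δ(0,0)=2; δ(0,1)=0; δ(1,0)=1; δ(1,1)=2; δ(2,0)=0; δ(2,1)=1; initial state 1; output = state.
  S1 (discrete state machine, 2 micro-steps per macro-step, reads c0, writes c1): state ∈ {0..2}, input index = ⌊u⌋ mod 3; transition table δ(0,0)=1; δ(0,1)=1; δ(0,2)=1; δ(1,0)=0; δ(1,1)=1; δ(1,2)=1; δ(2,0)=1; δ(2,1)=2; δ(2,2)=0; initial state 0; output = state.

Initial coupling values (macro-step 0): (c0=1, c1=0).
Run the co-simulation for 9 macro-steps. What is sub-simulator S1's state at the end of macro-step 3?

macro 1: S0 reads c0=1 → after 1×micro: 2; S1 reads c0=1 → after 2×micro: 1 ⇒ (c0=2, c1=1)
macro 2: S0 reads c0=2 → after 1×micro: 0; S1 reads c0=2 → after 2×micro: 1 ⇒ (c0=0, c1=1)
macro 3: S0 reads c0=0 → after 1×micro: 2; S1 reads c0=0 → after 2×micro: 1 ⇒ (c0=2, c1=1)
macro 4: S0 reads c0=2 → after 1×micro: 0; S1 reads c0=2 → after 2×micro: 1 ⇒ (c0=0, c1=1)
macro 5: S0 reads c0=0 → after 1×micro: 2; S1 reads c0=0 → after 2×micro: 1 ⇒ (c0=2, c1=1)
macro 6: S0 reads c0=2 → after 1×micro: 0; S1 reads c0=2 → after 2×micro: 1 ⇒ (c0=0, c1=1)
macro 7: S0 reads c0=0 → after 1×micro: 2; S1 reads c0=0 → after 2×micro: 1 ⇒ (c0=2, c1=1)
macro 8: S0 reads c0=2 → after 1×micro: 0; S1 reads c0=2 → after 2×micro: 1 ⇒ (c0=0, c1=1)
macro 9: S0 reads c0=0 → after 1×micro: 2; S1 reads c0=0 → after 2×micro: 1 ⇒ (c0=2, c1=1)

S1 state at macro-step 3 = 1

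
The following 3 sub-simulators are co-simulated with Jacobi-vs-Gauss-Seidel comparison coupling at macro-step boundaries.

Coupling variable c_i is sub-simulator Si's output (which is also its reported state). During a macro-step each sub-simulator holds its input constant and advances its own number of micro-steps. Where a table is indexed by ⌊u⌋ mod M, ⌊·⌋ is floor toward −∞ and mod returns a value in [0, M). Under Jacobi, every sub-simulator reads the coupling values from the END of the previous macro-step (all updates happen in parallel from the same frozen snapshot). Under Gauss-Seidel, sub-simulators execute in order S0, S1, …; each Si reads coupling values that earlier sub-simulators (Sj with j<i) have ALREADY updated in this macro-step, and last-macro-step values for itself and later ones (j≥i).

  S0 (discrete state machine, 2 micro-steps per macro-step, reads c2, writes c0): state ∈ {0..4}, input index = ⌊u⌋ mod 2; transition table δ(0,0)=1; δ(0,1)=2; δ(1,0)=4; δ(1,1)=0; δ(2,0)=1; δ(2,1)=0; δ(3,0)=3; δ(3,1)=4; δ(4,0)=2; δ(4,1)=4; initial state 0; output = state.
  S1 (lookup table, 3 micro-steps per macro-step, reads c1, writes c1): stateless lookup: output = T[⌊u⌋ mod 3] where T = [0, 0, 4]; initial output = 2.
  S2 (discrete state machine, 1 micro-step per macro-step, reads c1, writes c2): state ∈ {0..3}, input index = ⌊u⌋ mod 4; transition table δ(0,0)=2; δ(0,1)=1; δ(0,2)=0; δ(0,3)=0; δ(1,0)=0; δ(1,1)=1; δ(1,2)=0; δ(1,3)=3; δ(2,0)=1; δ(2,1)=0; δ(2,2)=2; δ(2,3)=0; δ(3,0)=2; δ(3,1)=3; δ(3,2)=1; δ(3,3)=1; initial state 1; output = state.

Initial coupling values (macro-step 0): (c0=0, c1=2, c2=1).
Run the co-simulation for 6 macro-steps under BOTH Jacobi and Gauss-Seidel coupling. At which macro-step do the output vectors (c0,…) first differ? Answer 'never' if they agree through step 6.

first divergence at macro-step: never

[Jacobi] macro 1: S0 reads c2=1 → after 2×micro: 0; S1 reads c1=2 → after 3×micro: 4; S2 reads c1=2 → after 1×micro: 0 ⇒ (c0=0, c1=4, c2=0)
[Jacobi] macro 2: S0 reads c2=0 → after 2×micro: 4; S1 reads c1=4 → after 3×micro: 0; S2 reads c1=4 → after 1×micro: 2 ⇒ (c0=4, c1=0, c2=2)
[Jacobi] macro 3: S0 reads c2=2 → after 2×micro: 1; S1 reads c1=0 → after 3×micro: 0; S2 reads c1=0 → after 1×micro: 1 ⇒ (c0=1, c1=0, c2=1)
[Jacobi] macro 4: S0 reads c2=1 → after 2×micro: 2; S1 reads c1=0 → after 3×micro: 0; S2 reads c1=0 → after 1×micro: 0 ⇒ (c0=2, c1=0, c2=0)
[Jacobi] macro 5: S0 reads c2=0 → after 2×micro: 4; S1 reads c1=0 → after 3×micro: 0; S2 reads c1=0 → after 1×micro: 2 ⇒ (c0=4, c1=0, c2=2)
[Jacobi] macro 6: S0 reads c2=2 → after 2×micro: 1; S1 reads c1=0 → after 3×micro: 0; S2 reads c1=0 → after 1×micro: 1 ⇒ (c0=1, c1=0, c2=1)
[Gauss-Seidel] macro 1: S0 reads c2=1 → after 2×micro: 0; S1 reads c1=2 → after 3×micro: 4; S2 reads c1=4 → after 1×micro: 0 ⇒ (c0=0, c1=4, c2=0)
[Gauss-Seidel] macro 2: S0 reads c2=0 → after 2×micro: 4; S1 reads c1=4 → after 3×micro: 0; S2 reads c1=0 → after 1×micro: 2 ⇒ (c0=4, c1=0, c2=2)
[Gauss-Seidel] macro 3: S0 reads c2=2 → after 2×micro: 1; S1 reads c1=0 → after 3×micro: 0; S2 reads c1=0 → after 1×micro: 1 ⇒ (c0=1, c1=0, c2=1)
[Gauss-Seidel] macro 4: S0 reads c2=1 → after 2×micro: 2; S1 reads c1=0 → after 3×micro: 0; S2 reads c1=0 → after 1×micro: 0 ⇒ (c0=2, c1=0, c2=0)
[Gauss-Seidel] macro 5: S0 reads c2=0 → after 2×micro: 4; S1 reads c1=0 → after 3×micro: 0; S2 reads c1=0 → after 1×micro: 2 ⇒ (c0=4, c1=0, c2=2)
[Gauss-Seidel] macro 6: S0 reads c2=2 → after 2×micro: 1; S1 reads c1=0 → after 3×micro: 0; S2 reads c1=0 → after 1×micro: 1 ⇒ (c0=1, c1=0, c2=1)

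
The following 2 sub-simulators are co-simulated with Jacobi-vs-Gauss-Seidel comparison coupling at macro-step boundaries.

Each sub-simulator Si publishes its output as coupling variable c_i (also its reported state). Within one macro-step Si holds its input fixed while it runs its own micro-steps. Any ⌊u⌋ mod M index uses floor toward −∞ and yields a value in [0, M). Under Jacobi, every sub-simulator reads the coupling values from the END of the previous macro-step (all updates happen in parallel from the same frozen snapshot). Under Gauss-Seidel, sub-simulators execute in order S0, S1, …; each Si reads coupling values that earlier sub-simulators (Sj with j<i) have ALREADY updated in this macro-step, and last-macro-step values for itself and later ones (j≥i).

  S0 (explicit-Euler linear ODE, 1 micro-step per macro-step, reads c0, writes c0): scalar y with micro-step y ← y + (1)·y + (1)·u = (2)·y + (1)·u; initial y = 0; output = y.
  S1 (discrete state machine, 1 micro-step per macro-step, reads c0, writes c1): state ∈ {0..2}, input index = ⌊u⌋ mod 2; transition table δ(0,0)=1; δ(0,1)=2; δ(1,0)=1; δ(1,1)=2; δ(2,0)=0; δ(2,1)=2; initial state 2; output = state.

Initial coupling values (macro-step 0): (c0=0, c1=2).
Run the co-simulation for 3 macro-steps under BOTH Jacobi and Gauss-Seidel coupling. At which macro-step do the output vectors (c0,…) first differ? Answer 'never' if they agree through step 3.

first divergence at macro-step: never

[Jacobi] macro 1: S0 reads c0=0 → after 1×micro: 0; S1 reads c0=0 → after 1×micro: 0 ⇒ (c0=0, c1=0)
[Jacobi] macro 2: S0 reads c0=0 → after 1×micro: 0; S1 reads c0=0 → after 1×micro: 1 ⇒ (c0=0, c1=1)
[Jacobi] macro 3: S0 reads c0=0 → after 1×micro: 0; S1 reads c0=0 → after 1×micro: 1 ⇒ (c0=0, c1=1)
[Gauss-Seidel] macro 1: S0 reads c0=0 → after 1×micro: 0; S1 reads c0=0 → after 1×micro: 0 ⇒ (c0=0, c1=0)
[Gauss-Seidel] macro 2: S0 reads c0=0 → after 1×micro: 0; S1 reads c0=0 → after 1×micro: 1 ⇒ (c0=0, c1=1)
[Gauss-Seidel] macro 3: S0 reads c0=0 → after 1×micro: 0; S1 reads c0=0 → after 1×micro: 1 ⇒ (c0=0, c1=1)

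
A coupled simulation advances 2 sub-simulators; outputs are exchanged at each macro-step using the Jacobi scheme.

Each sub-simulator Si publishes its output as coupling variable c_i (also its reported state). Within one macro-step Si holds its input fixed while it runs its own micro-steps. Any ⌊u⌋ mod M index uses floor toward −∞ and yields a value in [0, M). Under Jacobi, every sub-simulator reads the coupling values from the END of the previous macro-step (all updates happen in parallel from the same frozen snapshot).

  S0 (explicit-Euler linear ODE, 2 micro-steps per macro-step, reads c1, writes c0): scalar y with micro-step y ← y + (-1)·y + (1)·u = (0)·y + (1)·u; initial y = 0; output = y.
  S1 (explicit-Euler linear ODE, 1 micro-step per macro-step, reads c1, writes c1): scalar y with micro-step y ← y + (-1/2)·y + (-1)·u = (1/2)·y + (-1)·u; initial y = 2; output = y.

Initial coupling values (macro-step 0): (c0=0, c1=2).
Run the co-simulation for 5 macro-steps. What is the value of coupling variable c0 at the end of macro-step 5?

macro 1: S0 reads c1=2 → after 2×micro: 2; S1 reads c1=2 → after 1×micro: -1 ⇒ (c0=2, c1=-1)
macro 2: S0 reads c1=-1 → after 2×micro: -1; S1 reads c1=-1 → after 1×micro: 1/2 ⇒ (c0=-1, c1=1/2)
macro 3: S0 reads c1=1/2 → after 2×micro: 1/2; S1 reads c1=1/2 → after 1×micro: -1/4 ⇒ (c0=1/2, c1=-1/4)
macro 4: S0 reads c1=-1/4 → after 2×micro: -1/4; S1 reads c1=-1/4 → after 1×micro: 1/8 ⇒ (c0=-1/4, c1=1/8)
macro 5: S0 reads c1=1/8 → after 2×micro: 1/8; S1 reads c1=1/8 → after 1×micro: -1/16 ⇒ (c0=1/8, c1=-1/16)

c0 at macro-step 5 = 1/8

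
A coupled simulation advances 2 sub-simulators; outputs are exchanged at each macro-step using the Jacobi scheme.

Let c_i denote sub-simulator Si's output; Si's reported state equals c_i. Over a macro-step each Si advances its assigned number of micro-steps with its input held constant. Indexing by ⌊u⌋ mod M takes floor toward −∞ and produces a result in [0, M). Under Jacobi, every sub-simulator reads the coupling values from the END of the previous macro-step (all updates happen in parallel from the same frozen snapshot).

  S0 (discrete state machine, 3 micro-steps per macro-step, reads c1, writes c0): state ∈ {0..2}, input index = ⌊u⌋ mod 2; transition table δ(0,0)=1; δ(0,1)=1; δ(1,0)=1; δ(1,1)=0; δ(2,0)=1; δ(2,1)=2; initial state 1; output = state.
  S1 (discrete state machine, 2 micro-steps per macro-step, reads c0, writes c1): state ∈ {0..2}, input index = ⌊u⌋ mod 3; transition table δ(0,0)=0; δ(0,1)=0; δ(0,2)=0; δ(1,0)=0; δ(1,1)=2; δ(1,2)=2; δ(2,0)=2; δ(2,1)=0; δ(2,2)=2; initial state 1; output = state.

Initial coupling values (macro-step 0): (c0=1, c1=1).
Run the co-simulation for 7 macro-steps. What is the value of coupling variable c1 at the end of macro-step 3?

c1 at macro-step 3 = 0

macro 1: S0 reads c1=1 → after 3×micro: 0; S1 reads c0=1 → after 2×micro: 0 ⇒ (c0=0, c1=0)
macro 2: S0 reads c1=0 → after 3×micro: 1; S1 reads c0=0 → after 2×micro: 0 ⇒ (c0=1, c1=0)
macro 3: S0 reads c1=0 → after 3×micro: 1; S1 reads c0=1 → after 2×micro: 0 ⇒ (c0=1, c1=0)
macro 4: S0 reads c1=0 → after 3×micro: 1; S1 reads c0=1 → after 2×micro: 0 ⇒ (c0=1, c1=0)
macro 5: S0 reads c1=0 → after 3×micro: 1; S1 reads c0=1 → after 2×micro: 0 ⇒ (c0=1, c1=0)
macro 6: S0 reads c1=0 → after 3×micro: 1; S1 reads c0=1 → after 2×micro: 0 ⇒ (c0=1, c1=0)
macro 7: S0 reads c1=0 → after 3×micro: 1; S1 reads c0=1 → after 2×micro: 0 ⇒ (c0=1, c1=0)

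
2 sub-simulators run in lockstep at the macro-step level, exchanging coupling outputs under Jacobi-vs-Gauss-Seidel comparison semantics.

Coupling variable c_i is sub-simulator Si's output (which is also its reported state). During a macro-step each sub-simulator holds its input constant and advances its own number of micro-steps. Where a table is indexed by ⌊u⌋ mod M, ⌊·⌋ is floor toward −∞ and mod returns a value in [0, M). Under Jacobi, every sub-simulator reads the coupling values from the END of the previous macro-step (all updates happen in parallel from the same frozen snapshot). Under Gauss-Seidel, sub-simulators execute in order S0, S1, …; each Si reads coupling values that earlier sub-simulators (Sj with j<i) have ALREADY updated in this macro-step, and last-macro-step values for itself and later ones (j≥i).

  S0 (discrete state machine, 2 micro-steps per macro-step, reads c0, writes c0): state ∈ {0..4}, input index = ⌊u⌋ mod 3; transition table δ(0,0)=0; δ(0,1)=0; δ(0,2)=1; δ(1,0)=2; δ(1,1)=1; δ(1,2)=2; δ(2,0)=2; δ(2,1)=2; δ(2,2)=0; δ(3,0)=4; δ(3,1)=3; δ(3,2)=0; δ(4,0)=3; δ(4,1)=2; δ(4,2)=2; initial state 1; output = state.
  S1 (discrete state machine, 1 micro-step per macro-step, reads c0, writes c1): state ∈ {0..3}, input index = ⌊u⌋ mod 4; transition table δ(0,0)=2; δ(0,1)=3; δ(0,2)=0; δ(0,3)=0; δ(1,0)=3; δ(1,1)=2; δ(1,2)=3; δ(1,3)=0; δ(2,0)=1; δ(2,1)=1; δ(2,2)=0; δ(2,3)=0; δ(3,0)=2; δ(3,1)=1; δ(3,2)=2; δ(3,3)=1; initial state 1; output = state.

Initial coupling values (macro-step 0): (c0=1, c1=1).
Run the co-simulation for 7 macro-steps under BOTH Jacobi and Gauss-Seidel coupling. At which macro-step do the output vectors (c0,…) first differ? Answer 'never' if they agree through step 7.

[Jacobi] macro 1: S0 reads c0=1 → after 2×micro: 1; S1 reads c0=1 → after 1×micro: 2 ⇒ (c0=1, c1=2)
[Jacobi] macro 2: S0 reads c0=1 → after 2×micro: 1; S1 reads c0=1 → after 1×micro: 1 ⇒ (c0=1, c1=1)
[Jacobi] macro 3: S0 reads c0=1 → after 2×micro: 1; S1 reads c0=1 → after 1×micro: 2 ⇒ (c0=1, c1=2)
[Jacobi] macro 4: S0 reads c0=1 → after 2×micro: 1; S1 reads c0=1 → after 1×micro: 1 ⇒ (c0=1, c1=1)
[Jacobi] macro 5: S0 reads c0=1 → after 2×micro: 1; S1 reads c0=1 → after 1×micro: 2 ⇒ (c0=1, c1=2)
[Jacobi] macro 6: S0 reads c0=1 → after 2×micro: 1; S1 reads c0=1 → after 1×micro: 1 ⇒ (c0=1, c1=1)
[Jacobi] macro 7: S0 reads c0=1 → after 2×micro: 1; S1 reads c0=1 → after 1×micro: 2 ⇒ (c0=1, c1=2)
[Gauss-Seidel] macro 1: S0 reads c0=1 → after 2×micro: 1; S1 reads c0=1 → after 1×micro: 2 ⇒ (c0=1, c1=2)
[Gauss-Seidel] macro 2: S0 reads c0=1 → after 2×micro: 1; S1 reads c0=1 → after 1×micro: 1 ⇒ (c0=1, c1=1)
[Gauss-Seidel] macro 3: S0 reads c0=1 → after 2×micro: 1; S1 reads c0=1 → after 1×micro: 2 ⇒ (c0=1, c1=2)
[Gauss-Seidel] macro 4: S0 reads c0=1 → after 2×micro: 1; S1 reads c0=1 → after 1×micro: 1 ⇒ (c0=1, c1=1)
[Gauss-Seidel] macro 5: S0 reads c0=1 → after 2×micro: 1; S1 reads c0=1 → after 1×micro: 2 ⇒ (c0=1, c1=2)
[Gauss-Seidel] macro 6: S0 reads c0=1 → after 2×micro: 1; S1 reads c0=1 → after 1×micro: 1 ⇒ (c0=1, c1=1)
[Gauss-Seidel] macro 7: S0 reads c0=1 → after 2×micro: 1; S1 reads c0=1 → after 1×micro: 2 ⇒ (c0=1, c1=2)

first divergence at macro-step: never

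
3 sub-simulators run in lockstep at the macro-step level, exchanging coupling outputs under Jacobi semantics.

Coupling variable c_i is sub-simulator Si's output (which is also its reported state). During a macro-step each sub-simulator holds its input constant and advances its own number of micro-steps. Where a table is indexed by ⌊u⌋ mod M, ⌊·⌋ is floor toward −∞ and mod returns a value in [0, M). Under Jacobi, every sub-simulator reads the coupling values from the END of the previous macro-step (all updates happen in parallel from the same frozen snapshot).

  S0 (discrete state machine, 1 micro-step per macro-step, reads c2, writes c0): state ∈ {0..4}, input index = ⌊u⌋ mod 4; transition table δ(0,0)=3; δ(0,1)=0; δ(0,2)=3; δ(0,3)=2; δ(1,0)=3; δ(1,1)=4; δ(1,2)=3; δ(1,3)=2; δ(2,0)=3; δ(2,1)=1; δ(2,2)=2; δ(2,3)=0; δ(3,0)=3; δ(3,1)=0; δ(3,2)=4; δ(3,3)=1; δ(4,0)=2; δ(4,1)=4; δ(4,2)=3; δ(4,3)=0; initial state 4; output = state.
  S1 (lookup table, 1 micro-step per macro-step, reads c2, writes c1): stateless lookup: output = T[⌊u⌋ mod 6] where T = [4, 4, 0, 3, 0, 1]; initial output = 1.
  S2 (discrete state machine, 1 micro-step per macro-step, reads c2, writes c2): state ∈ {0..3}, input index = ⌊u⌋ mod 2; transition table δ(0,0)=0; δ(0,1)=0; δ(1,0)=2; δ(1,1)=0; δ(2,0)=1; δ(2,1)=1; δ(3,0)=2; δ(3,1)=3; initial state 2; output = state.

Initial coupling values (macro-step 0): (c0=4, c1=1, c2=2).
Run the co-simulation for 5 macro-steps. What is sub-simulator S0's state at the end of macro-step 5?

S0 state at macro-step 5 = 3

macro 1: S0 reads c2=2 → after 1×micro: 3; S1 reads c2=2 → after 1×micro: 0; S2 reads c2=2 → after 1×micro: 1 ⇒ (c0=3, c1=0, c2=1)
macro 2: S0 reads c2=1 → after 1×micro: 0; S1 reads c2=1 → after 1×micro: 4; S2 reads c2=1 → after 1×micro: 0 ⇒ (c0=0, c1=4, c2=0)
macro 3: S0 reads c2=0 → after 1×micro: 3; S1 reads c2=0 → after 1×micro: 4; S2 reads c2=0 → after 1×micro: 0 ⇒ (c0=3, c1=4, c2=0)
macro 4: S0 reads c2=0 → after 1×micro: 3; S1 reads c2=0 → after 1×micro: 4; S2 reads c2=0 → after 1×micro: 0 ⇒ (c0=3, c1=4, c2=0)
macro 5: S0 reads c2=0 → after 1×micro: 3; S1 reads c2=0 → after 1×micro: 4; S2 reads c2=0 → after 1×micro: 0 ⇒ (c0=3, c1=4, c2=0)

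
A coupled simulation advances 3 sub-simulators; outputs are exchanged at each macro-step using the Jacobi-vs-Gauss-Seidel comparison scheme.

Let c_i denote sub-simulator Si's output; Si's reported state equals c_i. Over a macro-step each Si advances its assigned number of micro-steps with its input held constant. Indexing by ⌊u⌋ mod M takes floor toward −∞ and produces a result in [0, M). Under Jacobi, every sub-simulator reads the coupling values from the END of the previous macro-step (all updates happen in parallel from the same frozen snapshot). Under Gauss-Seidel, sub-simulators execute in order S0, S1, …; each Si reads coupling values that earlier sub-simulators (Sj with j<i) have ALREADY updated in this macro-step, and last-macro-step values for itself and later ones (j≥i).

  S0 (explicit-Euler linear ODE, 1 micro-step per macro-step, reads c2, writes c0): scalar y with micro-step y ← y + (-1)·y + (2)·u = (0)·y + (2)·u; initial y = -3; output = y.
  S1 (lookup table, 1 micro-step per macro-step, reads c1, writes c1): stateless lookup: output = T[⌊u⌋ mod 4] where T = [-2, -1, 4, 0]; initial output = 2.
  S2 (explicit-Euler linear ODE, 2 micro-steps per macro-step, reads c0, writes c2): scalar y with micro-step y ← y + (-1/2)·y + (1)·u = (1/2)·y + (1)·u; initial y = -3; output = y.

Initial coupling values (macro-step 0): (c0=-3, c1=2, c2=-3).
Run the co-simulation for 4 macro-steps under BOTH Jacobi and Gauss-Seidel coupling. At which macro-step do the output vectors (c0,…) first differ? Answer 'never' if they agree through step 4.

[Jacobi] macro 1: S0 reads c2=-3 → after 1×micro: -6; S1 reads c1=2 → after 1×micro: 4; S2 reads c0=-3 → after 2×micro: -21/4 ⇒ (c0=-6, c1=4, c2=-21/4)
[Jacobi] macro 2: S0 reads c2=-21/4 → after 1×micro: -21/2; S1 reads c1=4 → after 1×micro: -2; S2 reads c0=-6 → after 2×micro: -165/16 ⇒ (c0=-21/2, c1=-2, c2=-165/16)
[Jacobi] macro 3: S0 reads c2=-165/16 → after 1×micro: -165/8; S1 reads c1=-2 → after 1×micro: 4; S2 reads c0=-21/2 → after 2×micro: -1173/64 ⇒ (c0=-165/8, c1=4, c2=-1173/64)
[Jacobi] macro 4: S0 reads c2=-1173/64 → after 1×micro: -1173/32; S1 reads c1=4 → after 1×micro: -2; S2 reads c0=-165/8 → after 2×micro: -9093/256 ⇒ (c0=-1173/32, c1=-2, c2=-9093/256)
[Gauss-Seidel] macro 1: S0 reads c2=-3 → after 1×micro: -6; S1 reads c1=2 → after 1×micro: 4; S2 reads c0=-6 → after 2×micro: -39/4 ⇒ (c0=-6, c1=4, c2=-39/4)
[Gauss-Seidel] macro 2: S0 reads c2=-39/4 → after 1×micro: -39/2; S1 reads c1=4 → after 1×micro: -2; S2 reads c0=-39/2 → after 2×micro: -507/16 ⇒ (c0=-39/2, c1=-2, c2=-507/16)
[Gauss-Seidel] macro 3: S0 reads c2=-507/16 → after 1×micro: -507/8; S1 reads c1=-2 → after 1×micro: 4; S2 reads c0=-507/8 → after 2×micro: -6591/64 ⇒ (c0=-507/8, c1=4, c2=-6591/64)
[Gauss-Seidel] macro 4: S0 reads c2=-6591/64 → after 1×micro: -6591/32; S1 reads c1=4 → after 1×micro: -2; S2 reads c0=-6591/32 → after 2×micro: -85683/256 ⇒ (c0=-6591/32, c1=-2, c2=-85683/256)

first divergence at macro-step: 1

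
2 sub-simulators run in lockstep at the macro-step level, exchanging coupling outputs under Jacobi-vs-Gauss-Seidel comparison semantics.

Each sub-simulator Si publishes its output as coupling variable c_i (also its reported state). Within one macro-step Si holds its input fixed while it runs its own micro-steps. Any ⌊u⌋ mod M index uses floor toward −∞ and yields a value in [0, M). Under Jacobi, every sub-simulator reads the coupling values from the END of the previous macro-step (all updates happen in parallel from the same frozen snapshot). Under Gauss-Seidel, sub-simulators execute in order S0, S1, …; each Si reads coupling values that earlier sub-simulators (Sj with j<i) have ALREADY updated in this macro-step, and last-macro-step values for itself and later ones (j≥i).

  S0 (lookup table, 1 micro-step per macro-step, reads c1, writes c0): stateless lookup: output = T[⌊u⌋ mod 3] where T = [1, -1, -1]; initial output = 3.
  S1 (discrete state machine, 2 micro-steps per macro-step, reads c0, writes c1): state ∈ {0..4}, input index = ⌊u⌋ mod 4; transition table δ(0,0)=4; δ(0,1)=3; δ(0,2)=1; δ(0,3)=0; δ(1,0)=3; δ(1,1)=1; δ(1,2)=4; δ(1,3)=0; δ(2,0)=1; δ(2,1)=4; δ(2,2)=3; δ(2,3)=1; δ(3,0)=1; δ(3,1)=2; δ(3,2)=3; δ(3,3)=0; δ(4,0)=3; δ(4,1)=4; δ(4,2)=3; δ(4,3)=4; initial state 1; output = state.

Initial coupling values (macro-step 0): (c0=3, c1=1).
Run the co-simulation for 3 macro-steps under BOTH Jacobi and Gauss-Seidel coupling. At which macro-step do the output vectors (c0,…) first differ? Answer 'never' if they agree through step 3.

first divergence at macro-step: 2

[Jacobi] macro 1: S0 reads c1=1 → after 1×micro: -1; S1 reads c0=3 → after 2×micro: 0 ⇒ (c0=-1, c1=0)
[Jacobi] macro 2: S0 reads c1=0 → after 1×micro: 1; S1 reads c0=-1 → after 2×micro: 0 ⇒ (c0=1, c1=0)
[Jacobi] macro 3: S0 reads c1=0 → after 1×micro: 1; S1 reads c0=1 → after 2×micro: 2 ⇒ (c0=1, c1=2)
[Gauss-Seidel] macro 1: S0 reads c1=1 → after 1×micro: -1; S1 reads c0=-1 → after 2×micro: 0 ⇒ (c0=-1, c1=0)
[Gauss-Seidel] macro 2: S0 reads c1=0 → after 1×micro: 1; S1 reads c0=1 → after 2×micro: 2 ⇒ (c0=1, c1=2)
[Gauss-Seidel] macro 3: S0 reads c1=2 → after 1×micro: -1; S1 reads c0=-1 → after 2×micro: 0 ⇒ (c0=-1, c1=0)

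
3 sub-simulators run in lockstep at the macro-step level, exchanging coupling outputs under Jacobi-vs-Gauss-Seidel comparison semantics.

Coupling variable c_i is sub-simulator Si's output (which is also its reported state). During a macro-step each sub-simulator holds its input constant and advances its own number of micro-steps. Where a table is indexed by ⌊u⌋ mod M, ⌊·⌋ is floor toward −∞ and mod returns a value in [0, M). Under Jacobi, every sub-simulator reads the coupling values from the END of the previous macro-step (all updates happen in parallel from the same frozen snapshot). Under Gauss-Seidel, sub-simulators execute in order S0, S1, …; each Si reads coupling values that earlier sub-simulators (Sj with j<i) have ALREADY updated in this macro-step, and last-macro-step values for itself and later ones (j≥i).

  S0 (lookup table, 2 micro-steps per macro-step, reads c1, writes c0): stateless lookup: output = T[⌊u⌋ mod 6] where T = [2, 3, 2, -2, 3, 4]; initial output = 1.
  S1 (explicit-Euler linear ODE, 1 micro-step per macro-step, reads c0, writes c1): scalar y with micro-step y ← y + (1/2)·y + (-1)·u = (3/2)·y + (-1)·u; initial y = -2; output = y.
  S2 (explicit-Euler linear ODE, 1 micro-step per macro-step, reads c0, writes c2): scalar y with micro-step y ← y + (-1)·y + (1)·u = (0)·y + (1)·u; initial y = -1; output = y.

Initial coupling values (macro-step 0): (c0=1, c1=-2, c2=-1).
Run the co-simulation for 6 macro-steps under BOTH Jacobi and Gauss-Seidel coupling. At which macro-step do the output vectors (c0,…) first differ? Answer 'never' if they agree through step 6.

first divergence at macro-step: 1

[Jacobi] macro 1: S0 reads c1=-2 → after 2×micro: 3; S1 reads c0=1 → after 1×micro: -4; S2 reads c0=1 → after 1×micro: 1 ⇒ (c0=3, c1=-4, c2=1)
[Jacobi] macro 2: S0 reads c1=-4 → after 2×micro: 2; S1 reads c0=3 → after 1×micro: -9; S2 reads c0=3 → after 1×micro: 3 ⇒ (c0=2, c1=-9, c2=3)
[Jacobi] macro 3: S0 reads c1=-9 → after 2×micro: -2; S1 reads c0=2 → after 1×micro: -31/2; S2 reads c0=2 → after 1×micro: 2 ⇒ (c0=-2, c1=-31/2, c2=2)
[Jacobi] macro 4: S0 reads c1=-31/2 → after 2×micro: 2; S1 reads c0=-2 → after 1×micro: -85/4; S2 reads c0=-2 → after 1×micro: -2 ⇒ (c0=2, c1=-85/4, c2=-2)
[Jacobi] macro 5: S0 reads c1=-85/4 → after 2×micro: 2; S1 reads c0=2 → after 1×micro: -271/8; S2 reads c0=2 → after 1×micro: 2 ⇒ (c0=2, c1=-271/8, c2=2)
[Jacobi] macro 6: S0 reads c1=-271/8 → after 2×micro: 2; S1 reads c0=2 → after 1×micro: -845/16; S2 reads c0=2 → after 1×micro: 2 ⇒ (c0=2, c1=-845/16, c2=2)
[Gauss-Seidel] macro 1: S0 reads c1=-2 → after 2×micro: 3; S1 reads c0=3 → after 1×micro: -6; S2 reads c0=3 → after 1×micro: 3 ⇒ (c0=3, c1=-6, c2=3)
[Gauss-Seidel] macro 2: S0 reads c1=-6 → after 2×micro: 2; S1 reads c0=2 → after 1×micro: -11; S2 reads c0=2 → after 1×micro: 2 ⇒ (c0=2, c1=-11, c2=2)
[Gauss-Seidel] macro 3: S0 reads c1=-11 → after 2×micro: 3; S1 reads c0=3 → after 1×micro: -39/2; S2 reads c0=3 → after 1×micro: 3 ⇒ (c0=3, c1=-39/2, c2=3)
[Gauss-Seidel] macro 4: S0 reads c1=-39/2 → after 2×micro: 3; S1 reads c0=3 → after 1×micro: -129/4; S2 reads c0=3 → after 1×micro: 3 ⇒ (c0=3, c1=-129/4, c2=3)
[Gauss-Seidel] macro 5: S0 reads c1=-129/4 → after 2×micro: -2; S1 reads c0=-2 → after 1×micro: -371/8; S2 reads c0=-2 → after 1×micro: -2 ⇒ (c0=-2, c1=-371/8, c2=-2)
[Gauss-Seidel] macro 6: S0 reads c1=-371/8 → after 2×micro: 3; S1 reads c0=3 → after 1×micro: -1161/16; S2 reads c0=3 → after 1×micro: 3 ⇒ (c0=3, c1=-1161/16, c2=3)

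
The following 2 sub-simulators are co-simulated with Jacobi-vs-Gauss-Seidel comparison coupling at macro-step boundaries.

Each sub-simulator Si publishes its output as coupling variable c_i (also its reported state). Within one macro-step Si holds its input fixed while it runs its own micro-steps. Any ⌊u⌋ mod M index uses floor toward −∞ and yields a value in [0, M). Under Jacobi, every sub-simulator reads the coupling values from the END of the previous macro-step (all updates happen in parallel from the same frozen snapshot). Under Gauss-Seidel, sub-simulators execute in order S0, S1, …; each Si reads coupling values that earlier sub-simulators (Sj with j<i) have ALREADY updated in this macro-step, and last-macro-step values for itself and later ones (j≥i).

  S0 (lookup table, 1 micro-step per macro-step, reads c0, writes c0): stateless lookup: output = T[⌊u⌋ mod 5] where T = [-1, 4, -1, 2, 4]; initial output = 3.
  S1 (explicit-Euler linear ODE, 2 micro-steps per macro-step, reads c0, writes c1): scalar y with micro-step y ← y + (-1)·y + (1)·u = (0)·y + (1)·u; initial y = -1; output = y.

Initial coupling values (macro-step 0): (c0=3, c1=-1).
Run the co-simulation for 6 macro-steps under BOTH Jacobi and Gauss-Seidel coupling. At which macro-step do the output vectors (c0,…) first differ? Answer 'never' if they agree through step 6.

[Jacobi] macro 1: S0 reads c0=3 → after 1×micro: 2; S1 reads c0=3 → after 2×micro: 3 ⇒ (c0=2, c1=3)
[Jacobi] macro 2: S0 reads c0=2 → after 1×micro: -1; S1 reads c0=2 → after 2×micro: 2 ⇒ (c0=-1, c1=2)
[Jacobi] macro 3: S0 reads c0=-1 → after 1×micro: 4; S1 reads c0=-1 → after 2×micro: -1 ⇒ (c0=4, c1=-1)
[Jacobi] macro 4: S0 reads c0=4 → after 1×micro: 4; S1 reads c0=4 → after 2×micro: 4 ⇒ (c0=4, c1=4)
[Jacobi] macro 5: S0 reads c0=4 → after 1×micro: 4; S1 reads c0=4 → after 2×micro: 4 ⇒ (c0=4, c1=4)
[Jacobi] macro 6: S0 reads c0=4 → after 1×micro: 4; S1 reads c0=4 → after 2×micro: 4 ⇒ (c0=4, c1=4)
[Gauss-Seidel] macro 1: S0 reads c0=3 → after 1×micro: 2; S1 reads c0=2 → after 2×micro: 2 ⇒ (c0=2, c1=2)
[Gauss-Seidel] macro 2: S0 reads c0=2 → after 1×micro: -1; S1 reads c0=-1 → after 2×micro: -1 ⇒ (c0=-1, c1=-1)
[Gauss-Seidel] macro 3: S0 reads c0=-1 → after 1×micro: 4; S1 reads c0=4 → after 2×micro: 4 ⇒ (c0=4, c1=4)
[Gauss-Seidel] macro 4: S0 reads c0=4 → after 1×micro: 4; S1 reads c0=4 → after 2×micro: 4 ⇒ (c0=4, c1=4)
[Gauss-Seidel] macro 5: S0 reads c0=4 → after 1×micro: 4; S1 reads c0=4 → after 2×micro: 4 ⇒ (c0=4, c1=4)
[Gauss-Seidel] macro 6: S0 reads c0=4 → after 1×micro: 4; S1 reads c0=4 → after 2×micro: 4 ⇒ (c0=4, c1=4)

first divergence at macro-step: 1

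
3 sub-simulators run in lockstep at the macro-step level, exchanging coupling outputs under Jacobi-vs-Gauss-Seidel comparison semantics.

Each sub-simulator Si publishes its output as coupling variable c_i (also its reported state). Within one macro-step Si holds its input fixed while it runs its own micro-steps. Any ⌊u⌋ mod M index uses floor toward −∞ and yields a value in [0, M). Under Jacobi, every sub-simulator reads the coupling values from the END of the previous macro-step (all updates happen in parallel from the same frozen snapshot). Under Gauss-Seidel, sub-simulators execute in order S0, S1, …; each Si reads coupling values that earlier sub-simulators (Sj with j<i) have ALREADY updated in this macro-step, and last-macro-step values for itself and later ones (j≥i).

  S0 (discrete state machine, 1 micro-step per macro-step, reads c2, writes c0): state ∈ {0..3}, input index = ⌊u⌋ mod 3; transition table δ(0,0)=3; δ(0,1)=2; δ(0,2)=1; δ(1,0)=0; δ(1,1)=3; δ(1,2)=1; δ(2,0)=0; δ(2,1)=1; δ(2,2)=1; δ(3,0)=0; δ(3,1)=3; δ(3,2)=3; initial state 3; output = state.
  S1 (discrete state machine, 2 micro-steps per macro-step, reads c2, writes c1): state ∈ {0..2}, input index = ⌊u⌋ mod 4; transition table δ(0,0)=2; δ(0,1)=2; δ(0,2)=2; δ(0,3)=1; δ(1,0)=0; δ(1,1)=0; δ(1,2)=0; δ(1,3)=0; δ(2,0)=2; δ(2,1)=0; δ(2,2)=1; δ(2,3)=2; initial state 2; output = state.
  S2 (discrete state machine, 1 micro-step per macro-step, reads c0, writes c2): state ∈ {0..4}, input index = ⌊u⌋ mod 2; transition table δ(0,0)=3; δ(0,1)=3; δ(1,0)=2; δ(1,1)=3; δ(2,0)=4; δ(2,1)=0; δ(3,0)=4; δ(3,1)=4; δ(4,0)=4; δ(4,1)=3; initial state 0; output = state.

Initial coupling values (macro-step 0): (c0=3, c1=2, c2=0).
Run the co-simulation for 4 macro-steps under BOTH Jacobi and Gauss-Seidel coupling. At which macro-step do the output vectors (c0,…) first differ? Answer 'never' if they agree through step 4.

first divergence at macro-step: never

[Jacobi] macro 1: S0 reads c2=0 → after 1×micro: 0; S1 reads c2=0 → after 2×micro: 2; S2 reads c0=3 → after 1×micro: 3 ⇒ (c0=0, c1=2, c2=3)
[Jacobi] macro 2: S0 reads c2=3 → after 1×micro: 3; S1 reads c2=3 → after 2×micro: 2; S2 reads c0=0 → after 1×micro: 4 ⇒ (c0=3, c1=2, c2=4)
[Jacobi] macro 3: S0 reads c2=4 → after 1×micro: 3; S1 reads c2=4 → after 2×micro: 2; S2 reads c0=3 → after 1×micro: 3 ⇒ (c0=3, c1=2, c2=3)
[Jacobi] macro 4: S0 reads c2=3 → after 1×micro: 0; S1 reads c2=3 → after 2×micro: 2; S2 reads c0=3 → after 1×micro: 4 ⇒ (c0=0, c1=2, c2=4)
[Gauss-Seidel] macro 1: S0 reads c2=0 → after 1×micro: 0; S1 reads c2=0 → after 2×micro: 2; S2 reads c0=0 → after 1×micro: 3 ⇒ (c0=0, c1=2, c2=3)
[Gauss-Seidel] macro 2: S0 reads c2=3 → after 1×micro: 3; S1 reads c2=3 → after 2×micro: 2; S2 reads c0=3 → after 1×micro: 4 ⇒ (c0=3, c1=2, c2=4)
[Gauss-Seidel] macro 3: S0 reads c2=4 → after 1×micro: 3; S1 reads c2=4 → after 2×micro: 2; S2 reads c0=3 → after 1×micro: 3 ⇒ (c0=3, c1=2, c2=3)
[Gauss-Seidel] macro 4: S0 reads c2=3 → after 1×micro: 0; S1 reads c2=3 → after 2×micro: 2; S2 reads c0=0 → after 1×micro: 4 ⇒ (c0=0, c1=2, c2=4)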